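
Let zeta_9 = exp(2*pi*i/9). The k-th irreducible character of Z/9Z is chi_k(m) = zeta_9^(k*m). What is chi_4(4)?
chi_4(4) = zeta_9^16 = exp(-4*I*pi/9)

Proof sketch: chi_4(4) = zeta_9^(4*4) = zeta_9^16. Since zeta_9^9 = 1, this equals zeta_9^7 = exp(2*pi*i*7/9) = exp(-4*I*pi/9).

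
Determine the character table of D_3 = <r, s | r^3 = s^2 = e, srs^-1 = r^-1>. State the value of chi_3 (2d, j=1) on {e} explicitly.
Conjugacy classes: {e} of size 1, {r^1, r^2} of size 2, {s, sr, ..., sr^2} of size 3.
Character table:
  irrep \ class              {e} (size 1)  {r^1, r^2} (size 2)  {s, sr, ..., sr^2} (size 3)
  chi_1 (triv)               1             1                    1                          
  chi_2 (sign: r->1, s->-1)  1             1                    -1                         
  chi_3 (2d, j=1)            2             -1                   0                          

Spot check: chi_3 (2d, j=1) on {e} = 2.

Solution. D_3 has order 2*3 = 6 with 3 conjugacy classes, hence 3 irreducibles. Sum of squared dims 1 + 1 + 4 = 6 = |G|. Linear characters come from the abelianisation; the 2-dimensional irreps have character r^k -> 2*cos(2*pi*j*k/3), reflections -> 0.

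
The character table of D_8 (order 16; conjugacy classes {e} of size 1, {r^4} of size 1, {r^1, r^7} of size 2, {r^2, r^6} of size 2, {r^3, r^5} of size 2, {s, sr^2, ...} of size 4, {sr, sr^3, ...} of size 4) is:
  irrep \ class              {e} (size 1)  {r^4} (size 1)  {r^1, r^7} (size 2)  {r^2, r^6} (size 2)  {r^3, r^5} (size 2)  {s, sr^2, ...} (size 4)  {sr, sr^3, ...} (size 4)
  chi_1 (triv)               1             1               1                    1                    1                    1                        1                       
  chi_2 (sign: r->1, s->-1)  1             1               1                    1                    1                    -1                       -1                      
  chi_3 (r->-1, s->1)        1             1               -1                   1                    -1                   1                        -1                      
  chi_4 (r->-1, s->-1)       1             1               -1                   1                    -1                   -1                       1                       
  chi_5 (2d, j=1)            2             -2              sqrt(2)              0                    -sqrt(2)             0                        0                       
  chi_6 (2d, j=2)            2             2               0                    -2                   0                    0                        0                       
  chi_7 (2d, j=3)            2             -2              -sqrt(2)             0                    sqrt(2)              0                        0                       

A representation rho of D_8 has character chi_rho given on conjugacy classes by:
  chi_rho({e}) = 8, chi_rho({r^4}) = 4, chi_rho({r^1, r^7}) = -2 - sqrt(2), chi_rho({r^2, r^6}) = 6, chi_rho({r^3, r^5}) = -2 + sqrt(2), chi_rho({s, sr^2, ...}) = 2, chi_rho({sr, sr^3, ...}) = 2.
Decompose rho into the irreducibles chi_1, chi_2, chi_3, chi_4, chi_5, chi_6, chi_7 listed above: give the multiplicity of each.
Multiplicities: chi_1: 2, chi_2: 0, chi_3: 2, chi_4: 2, chi_5: 0, chi_6: 0, chi_7: 1.

Reasoning: Use <chi_rho, chi> = (1/|G|) sum_C |C| * chi_rho(C) * conj(chi(C)) with |G| = 16 for each irreducible chi in the table:
  <chi_rho, chi_1> = (1/16)[1*(8)*conj(1) + 1*(4)*conj(1) + 2*(-2 - sqrt(2))*conj(1) + 2*(6)*conj(1) + 2*(-2 + sqrt(2))*conj(1) + 4*(2)*conj(1) + 4*(2)*conj(1)]
      = (1/16)[(8) + (4) + (-4 - 2*sqrt(2)) + (12) + (-4 + 2*sqrt(2)) + (8) + (8)] = 32/16 = 2
  <chi_rho, chi_2> = (1/16)[1*(8)*conj(1) + 1*(4)*conj(1) + 2*(-2 - sqrt(2))*conj(1) + 2*(6)*conj(1) + 2*(-2 + sqrt(2))*conj(1) + 4*(2)*conj(-1) + 4*(2)*conj(-1)]
      = (1/16)[(8) + (4) + (-4 - 2*sqrt(2)) + (12) + (-4 + 2*sqrt(2)) + (-8) + (-8)] = 0/16 = 0
  <chi_rho, chi_3> = (1/16)[1*(8)*conj(1) + 1*(4)*conj(1) + 2*(-2 - sqrt(2))*conj(-1) + 2*(6)*conj(1) + 2*(-2 + sqrt(2))*conj(-1) + 4*(2)*conj(1) + 4*(2)*conj(-1)]
      = (1/16)[(8) + (4) + (2*sqrt(2) + 4) + (12) + (4 - 2*sqrt(2)) + (8) + (-8)] = 32/16 = 2
  <chi_rho, chi_4> = (1/16)[1*(8)*conj(1) + 1*(4)*conj(1) + 2*(-2 - sqrt(2))*conj(-1) + 2*(6)*conj(1) + 2*(-2 + sqrt(2))*conj(-1) + 4*(2)*conj(-1) + 4*(2)*conj(1)]
      = (1/16)[(8) + (4) + (2*sqrt(2) + 4) + (12) + (4 - 2*sqrt(2)) + (-8) + (8)] = 32/16 = 2
  <chi_rho, chi_5> = (1/16)[1*(8)*conj(2) + 1*(4)*conj(-2) + 2*(-2 - sqrt(2))*conj(sqrt(2)) + 2*(6)*conj(0) + 2*(-2 + sqrt(2))*conj(-sqrt(2)) + 4*(2)*conj(0) + 4*(2)*conj(0)]
      = (1/16)[(16) + (-8) + (-4*sqrt(2) - 4) + (0) + (-4 + 4*sqrt(2)) + (0) + (0)] = 0/16 = 0
  <chi_rho, chi_6> = (1/16)[1*(8)*conj(2) + 1*(4)*conj(2) + 2*(-2 - sqrt(2))*conj(0) + 2*(6)*conj(-2) + 2*(-2 + sqrt(2))*conj(0) + 4*(2)*conj(0) + 4*(2)*conj(0)]
      = (1/16)[(16) + (8) + (0) + (-24) + (0) + (0) + (0)] = 0/16 = 0
  <chi_rho, chi_7> = (1/16)[1*(8)*conj(2) + 1*(4)*conj(-2) + 2*(-2 - sqrt(2))*conj(-sqrt(2)) + 2*(6)*conj(0) + 2*(-2 + sqrt(2))*conj(sqrt(2)) + 4*(2)*conj(0) + 4*(2)*conj(0)]
      = (1/16)[(16) + (-8) + (4 + 4*sqrt(2)) + (0) + (4 - 4*sqrt(2)) + (0) + (0)] = 16/16 = 1
Dimension check: dim(rho) = sum (mult * dim) = 2*1 + 0*1 + 2*1 + 2*1 + 0*2 + 0*2 + 1*2 = 8 = chi_rho(e) = 8.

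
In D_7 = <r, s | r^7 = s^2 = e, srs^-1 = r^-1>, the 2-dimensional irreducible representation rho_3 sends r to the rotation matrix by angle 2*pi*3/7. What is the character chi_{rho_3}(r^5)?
chi_{rho_3}(r^5) = 2*cos(2*pi*3*5/7) = 2*cos(30*pi/7)

Justification: rho_3(r^5) is rotation by angle 2*pi*3*5/7, whose trace is 2*cos(2*pi*3*5/7) = 2*cos(30*pi/7).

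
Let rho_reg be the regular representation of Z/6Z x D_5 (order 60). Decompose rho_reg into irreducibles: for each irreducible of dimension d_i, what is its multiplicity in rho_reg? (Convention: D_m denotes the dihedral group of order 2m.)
Each irreducible V_i of dimension d_i appears with multiplicity d_i, i.e. rho_reg = (direct sum over all irreducibles V_i) d_i V_i. The irreducible dimensions for Z/6Z x D_5 are 1, 1, 1, 1, 1, 1, 1, 1, 1, 1, 1, 1, 2, 2, 2, 2, 2, 2, 2, 2, 2, 2, 2, 2: 12 irreducibles of dimension 1, each with multiplicity 1; 12 irreducibles of dimension 2, each with multiplicity 2. Total dimension 12*1*1 + 12*2*2 = 60 = |G|.

Explanation: General theorem: in the regular representation of a finite group G, each irreducible appears with multiplicity equal to its dimension. Check: dim(rho_reg) = sum d_i^2 = 1 + 1 + 1 + 1 + 1 + 1 + 1 + 1 + 1 + 1 + 1 + 1 + 4 + 4 + 4 + 4 + 4 + 4 + 4 + 4 + 4 + 4 + 4 + 4 = 60 = |G|.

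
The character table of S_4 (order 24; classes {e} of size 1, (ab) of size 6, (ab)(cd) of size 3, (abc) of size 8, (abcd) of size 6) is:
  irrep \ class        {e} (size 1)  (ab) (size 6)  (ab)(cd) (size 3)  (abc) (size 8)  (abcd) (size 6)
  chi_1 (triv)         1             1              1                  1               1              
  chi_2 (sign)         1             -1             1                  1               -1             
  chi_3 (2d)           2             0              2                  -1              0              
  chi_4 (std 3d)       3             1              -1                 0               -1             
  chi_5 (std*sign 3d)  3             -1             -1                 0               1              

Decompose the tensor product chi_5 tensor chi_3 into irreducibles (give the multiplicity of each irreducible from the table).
chi_5 tensor chi_3 = chi_4 + chi_5 (all other irreducibles have multiplicity 0).

Reasoning: The character of a tensor product is the pointwise product (chi_5 * chi_3)(C) = chi_5(C) * chi_3(C):
  {e}: (3)*(2), (ab): (-1)*(0), (ab)(cd): (-1)*(2), (abc): (0)*(-1), (abcd): (1)*(0)
so (chi_5 * chi_3) takes values
  {e} -> 6, (ab) -> 0, (ab)(cd) -> -2, (abc) -> 0, (abcd) -> 0.
Now take the inner product of this character with each irreducible chi from the table, <chi_5*chi_3, chi> = (1/24) sum_C |C| (chi_5*chi_3)(C) conj(chi(C)):
  <chi_5*chi_3, chi_1> = (1/24)[1*(6)*conj(1) + 6*(0)*conj(1) + 3*(-2)*conj(1) + 8*(0)*conj(1) + 6*(0)*conj(1)]
      = (1/24)[(6) + (0) + (-6) + (0) + (0)] = 0/24 = 0
  <chi_5*chi_3, chi_2> = (1/24)[1*(6)*conj(1) + 6*(0)*conj(-1) + 3*(-2)*conj(1) + 8*(0)*conj(1) + 6*(0)*conj(-1)]
      = (1/24)[(6) + (0) + (-6) + (0) + (0)] = 0/24 = 0
  <chi_5*chi_3, chi_3> = (1/24)[1*(6)*conj(2) + 6*(0)*conj(0) + 3*(-2)*conj(2) + 8*(0)*conj(-1) + 6*(0)*conj(0)]
      = (1/24)[(12) + (0) + (-12) + (0) + (0)] = 0/24 = 0
  <chi_5*chi_3, chi_4> = (1/24)[1*(6)*conj(3) + 6*(0)*conj(1) + 3*(-2)*conj(-1) + 8*(0)*conj(0) + 6*(0)*conj(-1)]
      = (1/24)[(18) + (0) + (6) + (0) + (0)] = 24/24 = 1
  <chi_5*chi_3, chi_5> = (1/24)[1*(6)*conj(3) + 6*(0)*conj(-1) + 3*(-2)*conj(-1) + 8*(0)*conj(0) + 6*(0)*conj(1)]
      = (1/24)[(18) + (0) + (6) + (0) + (0)] = 24/24 = 1
Hence the multiplicities are chi_4: 1, chi_5: 1. Dimension check: dim(chi_5)*dim(chi_3) = 3*2 = 6 and sum (mult * dim) = 1*3 + 1*3 = 6.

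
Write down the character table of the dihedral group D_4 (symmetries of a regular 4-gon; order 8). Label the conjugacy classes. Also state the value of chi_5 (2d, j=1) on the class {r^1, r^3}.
Conjugacy classes: {e} of size 1, {r^2} of size 1, {r^1, r^3} of size 2, {s, sr^2, ...} of size 2, {sr, sr^3, ...} of size 2.
Character table:
  irrep \ class              {e} (size 1)  {r^2} (size 1)  {r^1, r^3} (size 2)  {s, sr^2, ...} (size 2)  {sr, sr^3, ...} (size 2)
  chi_1 (triv)               1             1               1                    1                        1                       
  chi_2 (sign: r->1, s->-1)  1             1               1                    -1                       -1                      
  chi_3 (r->-1, s->1)        1             1               -1                   1                        -1                      
  chi_4 (r->-1, s->-1)       1             1               -1                   -1                       1                       
  chi_5 (2d, j=1)            2             -2              0                    0                        0                       

Spot check: chi_5 (2d, j=1) on {r^1, r^3} = 0.

Explanation: D_4 has order 2*4 = 8 with 5 conjugacy classes, hence 5 irreducibles. Sum of squared dims 1 + 1 + 1 + 1 + 4 = 8 = |G|. Linear characters come from the abelianisation; the 2-dimensional irreps have character r^k -> 2*cos(2*pi*j*k/4), reflections -> 0.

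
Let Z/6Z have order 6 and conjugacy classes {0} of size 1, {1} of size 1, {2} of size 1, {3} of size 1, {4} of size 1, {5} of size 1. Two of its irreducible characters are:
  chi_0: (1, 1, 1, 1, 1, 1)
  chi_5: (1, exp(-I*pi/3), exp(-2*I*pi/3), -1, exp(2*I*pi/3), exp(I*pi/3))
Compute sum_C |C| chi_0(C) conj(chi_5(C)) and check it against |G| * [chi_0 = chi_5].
Sum = 0; so <chi_0, chi_5> = 0 (distinct irreducibles are orthogonal).

Justification: Compute term by term over conjugacy classes (|C| * chi_0(C) * conj(chi_5(C))):
  1*(1)*conj(1) + 1*(1)*conj(exp(-I*pi/3)) + 1*(1)*conj(exp(-2*I*pi/3)) + 1*(1)*conj(-1) + 1*(1)*conj(exp(2*I*pi/3)) + 1*(1)*conj(exp(I*pi/3))
  = (1) + (exp(I*pi/3)) + (exp(2*I*pi/3)) + (-1) + (exp(-2*I*pi/3)) + (exp(-I*pi/3))
  = 0.
(Exp terms are combined using exp(i*s)*conj(exp(i*t)) = exp(i*(s-t)), and sums of them are collapsed using the identity that for every m > 1 the m distinct m-th roots of unity sum to 0, e.g. 1 + exp(2*I*pi/3) + exp(-2*I*pi/3) = 0.)
Dividing by |G| = 6 gives 0/6 = 0, matching the row-orthogonality relation <chi_0, chi_5> = [chi_0 = chi_5].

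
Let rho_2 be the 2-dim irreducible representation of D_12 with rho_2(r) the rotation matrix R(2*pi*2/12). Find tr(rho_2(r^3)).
chi_{rho_2}(r^3) = 2*cos(2*pi*2*3/12) = -2

Argument: rho_2(r^3) is rotation by angle 2*pi*2*3/12, whose trace is 2*cos(2*pi*2*3/12) = -2.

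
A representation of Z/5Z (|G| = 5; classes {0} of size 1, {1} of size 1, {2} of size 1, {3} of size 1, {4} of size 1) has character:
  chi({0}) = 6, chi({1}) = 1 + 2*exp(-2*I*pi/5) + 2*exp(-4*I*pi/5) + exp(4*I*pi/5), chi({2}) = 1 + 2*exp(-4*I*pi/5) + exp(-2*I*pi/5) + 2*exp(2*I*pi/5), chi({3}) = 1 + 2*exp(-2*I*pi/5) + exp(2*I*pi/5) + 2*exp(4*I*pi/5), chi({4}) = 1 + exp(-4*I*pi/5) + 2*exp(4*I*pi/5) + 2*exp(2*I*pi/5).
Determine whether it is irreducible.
Not irreducible (reducible): <chi, chi> = 10 > 1.

Details: <chi, chi> = (1/|G|) sum_C |C| * |chi(C)|^2 = (1/5)[1*|6|^2 + 1*|1 + 2*exp(-2*I*pi/5) + 2*exp(-4*I*pi/5) + exp(4*I*pi/5)|^2 + 1*|1 + 2*exp(-4*I*pi/5) + exp(-2*I*pi/5) + 2*exp(2*I*pi/5)|^2 + 1*|1 + 2*exp(-2*I*pi/5) + exp(2*I*pi/5) + 2*exp(4*I*pi/5)|^2 + 1*|1 + exp(-4*I*pi/5) + 2*exp(4*I*pi/5) + 2*exp(2*I*pi/5)|^2]
  = (1/5)[(36) + (10 + 8*exp(-2*I*pi/5) + 5*exp(-4*I*pi/5) + 5*exp(4*I*pi/5) + 8*exp(2*I*pi/5)) + (10 + 5*exp(-2*I*pi/5) + 8*exp(-4*I*pi/5) + 8*exp(4*I*pi/5) + 5*exp(2*I*pi/5)) + (10 + 5*exp(-2*I*pi/5) + 8*exp(-4*I*pi/5) + 8*exp(4*I*pi/5) + 5*exp(2*I*pi/5)) + (10 + 8*exp(-2*I*pi/5) + 5*exp(-4*I*pi/5) + 5*exp(4*I*pi/5) + 8*exp(2*I*pi/5))] = 50/5 = 10.
(Exp terms are combined using exp(i*s)*conj(exp(i*t)) = exp(i*(s-t)), and sums of them are collapsed using the identity that for every m > 1 the m distinct m-th roots of unity sum to 0, e.g. 1 + exp(2*I*pi/3) + exp(-2*I*pi/3) = 0.)
A character is irreducible iff <chi, chi> = 1, so this representation is reducible.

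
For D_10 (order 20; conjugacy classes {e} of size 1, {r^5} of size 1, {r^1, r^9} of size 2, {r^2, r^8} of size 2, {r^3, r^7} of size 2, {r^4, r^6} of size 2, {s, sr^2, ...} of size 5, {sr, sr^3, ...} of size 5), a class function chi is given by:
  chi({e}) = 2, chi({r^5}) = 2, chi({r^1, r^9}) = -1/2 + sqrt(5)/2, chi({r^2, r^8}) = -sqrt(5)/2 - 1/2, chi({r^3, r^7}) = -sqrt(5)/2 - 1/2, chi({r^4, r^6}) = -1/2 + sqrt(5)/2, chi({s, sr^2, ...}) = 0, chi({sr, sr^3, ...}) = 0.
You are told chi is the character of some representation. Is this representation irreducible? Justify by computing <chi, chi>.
Irreducible: <chi, chi> = 1.

Solution. <chi, chi> = (1/|G|) sum_C |C| * |chi(C)|^2 = (1/20)[1*|2|^2 + 1*|2|^2 + 2*|-1/2 + sqrt(5)/2|^2 + 2*|-sqrt(5)/2 - 1/2|^2 + 2*|-sqrt(5)/2 - 1/2|^2 + 2*|-1/2 + sqrt(5)/2|^2 + 5*|0|^2 + 5*|0|^2]
  = (1/20)[(4) + (4) + (3 - sqrt(5)) + (sqrt(5) + 3) + (sqrt(5) + 3) + (3 - sqrt(5)) + (0) + (0)] = 20/20 = 1.
A character is irreducible iff <chi, chi> = 1, so this representation is irreducible.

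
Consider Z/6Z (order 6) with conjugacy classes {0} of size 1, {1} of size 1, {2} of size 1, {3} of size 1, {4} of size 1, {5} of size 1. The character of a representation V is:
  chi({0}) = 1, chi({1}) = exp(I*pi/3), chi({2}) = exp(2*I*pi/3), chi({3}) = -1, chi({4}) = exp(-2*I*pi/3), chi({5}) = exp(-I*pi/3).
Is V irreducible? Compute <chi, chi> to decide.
Irreducible: <chi, chi> = 1.

Details: <chi, chi> = (1/|G|) sum_C |C| * |chi(C)|^2 = (1/6)[1*|1|^2 + 1*|exp(I*pi/3)|^2 + 1*|exp(2*I*pi/3)|^2 + 1*|-1|^2 + 1*|exp(-2*I*pi/3)|^2 + 1*|exp(-I*pi/3)|^2]
  = (1/6)[(1) + (1) + (1) + (1) + (1) + (1)] = 6/6 = 1.
(Exp terms are combined using exp(i*s)*conj(exp(i*t)) = exp(i*(s-t)), and sums of them are collapsed using the identity that for every m > 1 the m distinct m-th roots of unity sum to 0, e.g. 1 + exp(2*I*pi/3) + exp(-2*I*pi/3) = 0.)
A character is irreducible iff <chi, chi> = 1, so this representation is irreducible.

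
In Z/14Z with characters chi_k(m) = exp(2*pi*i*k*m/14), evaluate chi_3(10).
chi_3(10) = zeta_14^30 = exp(2*I*pi/7)

Why: chi_3(10) = zeta_14^(3*10) = zeta_14^30. Since zeta_14^14 = 1, this equals zeta_14^2 = exp(2*pi*i*2/14) = exp(2*I*pi/7).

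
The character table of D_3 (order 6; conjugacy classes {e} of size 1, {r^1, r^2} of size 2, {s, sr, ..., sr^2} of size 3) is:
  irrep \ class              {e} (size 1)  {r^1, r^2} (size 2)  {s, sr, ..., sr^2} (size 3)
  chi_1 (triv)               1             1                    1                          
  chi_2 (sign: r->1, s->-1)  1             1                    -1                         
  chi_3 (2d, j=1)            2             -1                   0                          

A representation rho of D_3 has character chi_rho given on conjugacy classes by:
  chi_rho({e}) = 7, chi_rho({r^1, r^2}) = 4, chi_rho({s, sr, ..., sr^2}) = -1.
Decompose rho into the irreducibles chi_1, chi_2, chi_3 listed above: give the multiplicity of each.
Multiplicities: chi_1: 2, chi_2: 3, chi_3: 1.

Why: Use <chi_rho, chi> = (1/|G|) sum_C |C| * chi_rho(C) * conj(chi(C)) with |G| = 6 for each irreducible chi in the table:
  <chi_rho, chi_1> = (1/6)[1*(7)*conj(1) + 2*(4)*conj(1) + 3*(-1)*conj(1)]
      = (1/6)[(7) + (8) + (-3)] = 12/6 = 2
  <chi_rho, chi_2> = (1/6)[1*(7)*conj(1) + 2*(4)*conj(1) + 3*(-1)*conj(-1)]
      = (1/6)[(7) + (8) + (3)] = 18/6 = 3
  <chi_rho, chi_3> = (1/6)[1*(7)*conj(2) + 2*(4)*conj(-1) + 3*(-1)*conj(0)]
      = (1/6)[(14) + (-8) + (0)] = 6/6 = 1
Dimension check: dim(rho) = sum (mult * dim) = 2*1 + 3*1 + 1*2 = 7 = chi_rho(e) = 7.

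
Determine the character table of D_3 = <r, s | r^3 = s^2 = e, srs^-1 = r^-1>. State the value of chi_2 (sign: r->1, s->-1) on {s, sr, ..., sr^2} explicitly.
Conjugacy classes: {e} of size 1, {r^1, r^2} of size 2, {s, sr, ..., sr^2} of size 3.
Character table:
  irrep \ class              {e} (size 1)  {r^1, r^2} (size 2)  {s, sr, ..., sr^2} (size 3)
  chi_1 (triv)               1             1                    1                          
  chi_2 (sign: r->1, s->-1)  1             1                    -1                         
  chi_3 (2d, j=1)            2             -1                   0                          

Spot check: chi_2 (sign: r->1, s->-1) on {s, sr, ..., sr^2} = -1.

Derivation: D_3 has order 2*3 = 6 with 3 conjugacy classes, hence 3 irreducibles. Sum of squared dims 1 + 1 + 4 = 6 = |G|. Linear characters come from the abelianisation; the 2-dimensional irreps have character r^k -> 2*cos(2*pi*j*k/3), reflections -> 0.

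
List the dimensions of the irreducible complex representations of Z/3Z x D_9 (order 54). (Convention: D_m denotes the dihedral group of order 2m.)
Dimensions: 1, 1, 1, 1, 1, 1, 2, 2, 2, 2, 2, 2, 2, 2, 2, 2, 2, 2

There are 18 irreducibles (= number of conjugacy classes). Their dimensions d_i satisfy sum d_i^2 = |G| = 54: 1 + 1 + 1 + 1 + 1 + 1 + 4 + 4 + 4 + 4 + 4 + 4 + 4 + 4 + 4 + 4 + 4 + 4 = 54. (For the product with Z/3Z: each of the 3 1-dim characters of Z/3Z tensors with each irrep of D_9, giving 3 copies of each D_9-dimension.)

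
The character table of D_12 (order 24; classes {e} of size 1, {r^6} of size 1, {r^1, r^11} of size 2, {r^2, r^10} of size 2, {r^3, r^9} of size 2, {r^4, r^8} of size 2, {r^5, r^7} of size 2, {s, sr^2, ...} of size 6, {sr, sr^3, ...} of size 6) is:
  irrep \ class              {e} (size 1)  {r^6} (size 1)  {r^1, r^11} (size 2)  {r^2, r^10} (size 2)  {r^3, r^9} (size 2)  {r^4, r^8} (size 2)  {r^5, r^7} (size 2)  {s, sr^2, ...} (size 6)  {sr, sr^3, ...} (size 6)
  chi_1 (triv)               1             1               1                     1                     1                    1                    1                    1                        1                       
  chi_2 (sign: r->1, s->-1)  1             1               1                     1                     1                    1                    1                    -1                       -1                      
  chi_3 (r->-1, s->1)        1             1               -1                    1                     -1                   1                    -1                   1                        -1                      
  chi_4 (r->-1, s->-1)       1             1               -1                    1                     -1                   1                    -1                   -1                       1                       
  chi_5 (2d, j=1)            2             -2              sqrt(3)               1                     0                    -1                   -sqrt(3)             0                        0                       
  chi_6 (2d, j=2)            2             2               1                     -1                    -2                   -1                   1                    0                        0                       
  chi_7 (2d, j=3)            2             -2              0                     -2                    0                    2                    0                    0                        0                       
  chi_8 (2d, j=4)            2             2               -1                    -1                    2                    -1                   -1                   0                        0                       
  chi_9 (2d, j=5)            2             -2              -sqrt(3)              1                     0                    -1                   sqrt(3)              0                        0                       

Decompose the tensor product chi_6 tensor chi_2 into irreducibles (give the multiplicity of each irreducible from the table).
chi_6 tensor chi_2 = chi_6 (all other irreducibles have multiplicity 0).

Proof sketch: The character of a tensor product is the pointwise product (chi_6 * chi_2)(C) = chi_6(C) * chi_2(C):
  {e}: (2)*(1), {r^6}: (2)*(1), {r^1, r^11}: (1)*(1), {r^2, r^10}: (-1)*(1), {r^3, r^9}: (-2)*(1), {r^4, r^8}: (-1)*(1), {r^5, r^7}: (1)*(1), {s, sr^2, ...}: (0)*(-1), {sr, sr^3, ...}: (0)*(-1)
so (chi_6 * chi_2) takes values
  {e} -> 2, {r^6} -> 2, {r^1, r^11} -> 1, {r^2, r^10} -> -1, {r^3, r^9} -> -2, {r^4, r^8} -> -1, {r^5, r^7} -> 1, {s, sr^2, ...} -> 0, {sr, sr^3, ...} -> 0.
Now take the inner product of this character with each irreducible chi from the table, <chi_6*chi_2, chi> = (1/24) sum_C |C| (chi_6*chi_2)(C) conj(chi(C)):
  <chi_6*chi_2, chi_1> = (1/24)[1*(2)*conj(1) + 1*(2)*conj(1) + 2*(1)*conj(1) + 2*(-1)*conj(1) + 2*(-2)*conj(1) + 2*(-1)*conj(1) + 2*(1)*conj(1) + 6*(0)*conj(1) + 6*(0)*conj(1)]
      = (1/24)[(2) + (2) + (2) + (-2) + (-4) + (-2) + (2) + (0) + (0)] = 0/24 = 0
  <chi_6*chi_2, chi_2> = (1/24)[1*(2)*conj(1) + 1*(2)*conj(1) + 2*(1)*conj(1) + 2*(-1)*conj(1) + 2*(-2)*conj(1) + 2*(-1)*conj(1) + 2*(1)*conj(1) + 6*(0)*conj(-1) + 6*(0)*conj(-1)]
      = (1/24)[(2) + (2) + (2) + (-2) + (-4) + (-2) + (2) + (0) + (0)] = 0/24 = 0
  <chi_6*chi_2, chi_3> = (1/24)[1*(2)*conj(1) + 1*(2)*conj(1) + 2*(1)*conj(-1) + 2*(-1)*conj(1) + 2*(-2)*conj(-1) + 2*(-1)*conj(1) + 2*(1)*conj(-1) + 6*(0)*conj(1) + 6*(0)*conj(-1)]
      = (1/24)[(2) + (2) + (-2) + (-2) + (4) + (-2) + (-2) + (0) + (0)] = 0/24 = 0
  <chi_6*chi_2, chi_4> = (1/24)[1*(2)*conj(1) + 1*(2)*conj(1) + 2*(1)*conj(-1) + 2*(-1)*conj(1) + 2*(-2)*conj(-1) + 2*(-1)*conj(1) + 2*(1)*conj(-1) + 6*(0)*conj(-1) + 6*(0)*conj(1)]
      = (1/24)[(2) + (2) + (-2) + (-2) + (4) + (-2) + (-2) + (0) + (0)] = 0/24 = 0
  <chi_6*chi_2, chi_5> = (1/24)[1*(2)*conj(2) + 1*(2)*conj(-2) + 2*(1)*conj(sqrt(3)) + 2*(-1)*conj(1) + 2*(-2)*conj(0) + 2*(-1)*conj(-1) + 2*(1)*conj(-sqrt(3)) + 6*(0)*conj(0) + 6*(0)*conj(0)]
      = (1/24)[(4) + (-4) + (2*sqrt(3)) + (-2) + (0) + (2) + (-2*sqrt(3)) + (0) + (0)] = 0/24 = 0
  <chi_6*chi_2, chi_6> = (1/24)[1*(2)*conj(2) + 1*(2)*conj(2) + 2*(1)*conj(1) + 2*(-1)*conj(-1) + 2*(-2)*conj(-2) + 2*(-1)*conj(-1) + 2*(1)*conj(1) + 6*(0)*conj(0) + 6*(0)*conj(0)]
      = (1/24)[(4) + (4) + (2) + (2) + (8) + (2) + (2) + (0) + (0)] = 24/24 = 1
  <chi_6*chi_2, chi_7> = (1/24)[1*(2)*conj(2) + 1*(2)*conj(-2) + 2*(1)*conj(0) + 2*(-1)*conj(-2) + 2*(-2)*conj(0) + 2*(-1)*conj(2) + 2*(1)*conj(0) + 6*(0)*conj(0) + 6*(0)*conj(0)]
      = (1/24)[(4) + (-4) + (0) + (4) + (0) + (-4) + (0) + (0) + (0)] = 0/24 = 0
  <chi_6*chi_2, chi_8> = (1/24)[1*(2)*conj(2) + 1*(2)*conj(2) + 2*(1)*conj(-1) + 2*(-1)*conj(-1) + 2*(-2)*conj(2) + 2*(-1)*conj(-1) + 2*(1)*conj(-1) + 6*(0)*conj(0) + 6*(0)*conj(0)]
      = (1/24)[(4) + (4) + (-2) + (2) + (-8) + (2) + (-2) + (0) + (0)] = 0/24 = 0
  <chi_6*chi_2, chi_9> = (1/24)[1*(2)*conj(2) + 1*(2)*conj(-2) + 2*(1)*conj(-sqrt(3)) + 2*(-1)*conj(1) + 2*(-2)*conj(0) + 2*(-1)*conj(-1) + 2*(1)*conj(sqrt(3)) + 6*(0)*conj(0) + 6*(0)*conj(0)]
      = (1/24)[(4) + (-4) + (-2*sqrt(3)) + (-2) + (0) + (2) + (2*sqrt(3)) + (0) + (0)] = 0/24 = 0
Hence the multiplicities are chi_6: 1. Dimension check: dim(chi_6)*dim(chi_2) = 2*1 = 2 and sum (mult * dim) = 1*2 = 2.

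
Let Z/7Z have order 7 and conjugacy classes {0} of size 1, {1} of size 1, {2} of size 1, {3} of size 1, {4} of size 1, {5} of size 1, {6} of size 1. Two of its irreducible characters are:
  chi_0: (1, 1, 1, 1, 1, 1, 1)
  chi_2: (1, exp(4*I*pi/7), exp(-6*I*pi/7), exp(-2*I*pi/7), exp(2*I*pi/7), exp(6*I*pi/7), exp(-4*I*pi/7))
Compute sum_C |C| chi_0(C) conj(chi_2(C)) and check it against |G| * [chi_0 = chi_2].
Sum = 0; so <chi_0, chi_2> = 0 (distinct irreducibles are orthogonal).

Solution. Compute term by term over conjugacy classes (|C| * chi_0(C) * conj(chi_2(C))):
  1*(1)*conj(1) + 1*(1)*conj(exp(4*I*pi/7)) + 1*(1)*conj(exp(-6*I*pi/7)) + 1*(1)*conj(exp(-2*I*pi/7)) + 1*(1)*conj(exp(2*I*pi/7)) + 1*(1)*conj(exp(6*I*pi/7)) + 1*(1)*conj(exp(-4*I*pi/7))
  = (1) + (exp(-4*I*pi/7)) + (exp(6*I*pi/7)) + (exp(2*I*pi/7)) + (exp(-2*I*pi/7)) + (exp(-6*I*pi/7)) + (exp(4*I*pi/7))
  = 0.
(Exp terms are combined using exp(i*s)*conj(exp(i*t)) = exp(i*(s-t)), and sums of them are collapsed using the identity that for every m > 1 the m distinct m-th roots of unity sum to 0, e.g. 1 + exp(2*I*pi/3) + exp(-2*I*pi/3) = 0.)
Dividing by |G| = 7 gives 0/7 = 0, matching the row-orthogonality relation <chi_0, chi_2> = [chi_0 = chi_2].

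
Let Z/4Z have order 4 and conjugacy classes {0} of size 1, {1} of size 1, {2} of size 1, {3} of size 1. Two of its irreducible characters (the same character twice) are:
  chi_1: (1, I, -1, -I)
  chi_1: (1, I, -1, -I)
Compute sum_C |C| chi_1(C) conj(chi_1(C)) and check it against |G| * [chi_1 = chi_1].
Sum = 4 = |G| = 4; so <chi_1, chi_1> = 1 (norm-1 confirms irreducibility).

Compute term by term over conjugacy classes (|C| * chi_1(C) * conj(chi_1(C))):
  1*(1)*conj(1) + 1*(I)*conj(I) + 1*(-1)*conj(-1) + 1*(-I)*conj(-I)
  = (1) + (1) + (1) + (1)
  = 4.
(Exp terms are combined using exp(i*s)*conj(exp(i*t)) = exp(i*(s-t)), and sums of them are collapsed using the identity that for every m > 1 the m distinct m-th roots of unity sum to 0, e.g. 1 + exp(2*I*pi/3) + exp(-2*I*pi/3) = 0.)
Dividing by |G| = 4 gives 4/4 = 1, matching the row-orthogonality relation <chi_1, chi_1> = [chi_1 = chi_1].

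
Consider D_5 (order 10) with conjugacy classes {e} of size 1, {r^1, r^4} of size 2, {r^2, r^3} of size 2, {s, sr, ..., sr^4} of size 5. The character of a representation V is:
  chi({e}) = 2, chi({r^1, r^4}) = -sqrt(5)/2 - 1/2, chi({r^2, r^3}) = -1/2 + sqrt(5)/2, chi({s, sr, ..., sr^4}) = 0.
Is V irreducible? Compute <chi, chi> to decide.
Irreducible: <chi, chi> = 1.

Reasoning: <chi, chi> = (1/|G|) sum_C |C| * |chi(C)|^2 = (1/10)[1*|2|^2 + 2*|-sqrt(5)/2 - 1/2|^2 + 2*|-1/2 + sqrt(5)/2|^2 + 5*|0|^2]
  = (1/10)[(4) + (sqrt(5) + 3) + (3 - sqrt(5)) + (0)] = 10/10 = 1.
A character is irreducible iff <chi, chi> = 1, so this representation is irreducible.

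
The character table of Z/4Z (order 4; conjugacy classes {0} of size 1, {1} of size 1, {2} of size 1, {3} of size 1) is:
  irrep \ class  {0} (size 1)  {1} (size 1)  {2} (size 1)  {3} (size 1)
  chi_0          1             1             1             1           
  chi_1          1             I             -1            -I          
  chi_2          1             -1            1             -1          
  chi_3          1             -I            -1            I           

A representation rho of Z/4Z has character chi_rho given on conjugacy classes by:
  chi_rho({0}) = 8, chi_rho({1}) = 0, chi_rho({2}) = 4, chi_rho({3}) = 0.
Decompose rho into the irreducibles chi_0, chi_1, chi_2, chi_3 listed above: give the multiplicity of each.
Multiplicities: chi_0: 3, chi_1: 1, chi_2: 3, chi_3: 1.

Proof sketch: Use <chi_rho, chi> = (1/|G|) sum_C |C| * chi_rho(C) * conj(chi(C)) with |G| = 4 for each irreducible chi in the table:
  <chi_rho, chi_0> = (1/4)[1*(8)*conj(1) + 1*(0)*conj(1) + 1*(4)*conj(1) + 1*(0)*conj(1)]
      = (1/4)[(8) + (0) + (4) + (0)] = 12/4 = 3
  <chi_rho, chi_1> = (1/4)[1*(8)*conj(1) + 1*(0)*conj(I) + 1*(4)*conj(-1) + 1*(0)*conj(-I)]
      = (1/4)[(8) + (0) + (-4) + (0)] = 4/4 = 1
  <chi_rho, chi_2> = (1/4)[1*(8)*conj(1) + 1*(0)*conj(-1) + 1*(4)*conj(1) + 1*(0)*conj(-1)]
      = (1/4)[(8) + (0) + (4) + (0)] = 12/4 = 3
  <chi_rho, chi_3> = (1/4)[1*(8)*conj(1) + 1*(0)*conj(-I) + 1*(4)*conj(-1) + 1*(0)*conj(I)]
      = (1/4)[(8) + (0) + (-4) + (0)] = 4/4 = 1
(Exp terms are combined using exp(i*s)*conj(exp(i*t)) = exp(i*(s-t)), and sums of them are collapsed using the identity that for every m > 1 the m distinct m-th roots of unity sum to 0, e.g. 1 + exp(2*I*pi/3) + exp(-2*I*pi/3) = 0.)
Dimension check: dim(rho) = sum (mult * dim) = 3*1 + 1*1 + 3*1 + 1*1 = 8 = chi_rho(e) = 8.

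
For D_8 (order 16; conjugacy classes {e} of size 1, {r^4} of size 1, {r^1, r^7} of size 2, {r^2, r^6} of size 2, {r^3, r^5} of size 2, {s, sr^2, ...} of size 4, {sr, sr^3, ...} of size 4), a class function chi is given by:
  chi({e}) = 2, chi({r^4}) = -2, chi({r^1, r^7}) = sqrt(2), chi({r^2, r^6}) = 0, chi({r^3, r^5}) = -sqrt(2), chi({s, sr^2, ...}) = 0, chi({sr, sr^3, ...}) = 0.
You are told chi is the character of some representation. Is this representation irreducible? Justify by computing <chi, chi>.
Irreducible: <chi, chi> = 1.

Argument: <chi, chi> = (1/|G|) sum_C |C| * |chi(C)|^2 = (1/16)[1*|2|^2 + 1*|-2|^2 + 2*|sqrt(2)|^2 + 2*|0|^2 + 2*|-sqrt(2)|^2 + 4*|0|^2 + 4*|0|^2]
  = (1/16)[(4) + (4) + (4) + (0) + (4) + (0) + (0)] = 16/16 = 1.
A character is irreducible iff <chi, chi> = 1, so this representation is irreducible.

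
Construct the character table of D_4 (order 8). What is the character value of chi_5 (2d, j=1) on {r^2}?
Conjugacy classes: {e} of size 1, {r^2} of size 1, {r^1, r^3} of size 2, {s, sr^2, ...} of size 2, {sr, sr^3, ...} of size 2.
Character table:
  irrep \ class              {e} (size 1)  {r^2} (size 1)  {r^1, r^3} (size 2)  {s, sr^2, ...} (size 2)  {sr, sr^3, ...} (size 2)
  chi_1 (triv)               1             1               1                    1                        1                       
  chi_2 (sign: r->1, s->-1)  1             1               1                    -1                       -1                      
  chi_3 (r->-1, s->1)        1             1               -1                   1                        -1                      
  chi_4 (r->-1, s->-1)       1             1               -1                   -1                       1                       
  chi_5 (2d, j=1)            2             -2              0                    0                        0                       

Spot check: chi_5 (2d, j=1) on {r^2} = -2.

Argument: D_4 has order 2*4 = 8 with 5 conjugacy classes, hence 5 irreducibles. Sum of squared dims 1 + 1 + 1 + 1 + 4 = 8 = |G|. Linear characters come from the abelianisation; the 2-dimensional irreps have character r^k -> 2*cos(2*pi*j*k/4), reflections -> 0.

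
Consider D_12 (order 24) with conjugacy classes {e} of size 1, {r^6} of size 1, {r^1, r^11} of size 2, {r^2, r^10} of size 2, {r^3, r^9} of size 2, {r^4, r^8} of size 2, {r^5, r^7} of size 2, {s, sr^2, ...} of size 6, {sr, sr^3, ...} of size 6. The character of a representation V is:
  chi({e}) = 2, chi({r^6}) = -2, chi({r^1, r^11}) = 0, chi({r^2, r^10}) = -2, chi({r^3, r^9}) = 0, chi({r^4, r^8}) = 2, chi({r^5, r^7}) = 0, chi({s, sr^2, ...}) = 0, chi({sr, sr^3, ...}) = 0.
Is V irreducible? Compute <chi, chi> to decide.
Irreducible: <chi, chi> = 1.

Working: <chi, chi> = (1/|G|) sum_C |C| * |chi(C)|^2 = (1/24)[1*|2|^2 + 1*|-2|^2 + 2*|0|^2 + 2*|-2|^2 + 2*|0|^2 + 2*|2|^2 + 2*|0|^2 + 6*|0|^2 + 6*|0|^2]
  = (1/24)[(4) + (4) + (0) + (8) + (0) + (8) + (0) + (0) + (0)] = 24/24 = 1.
A character is irreducible iff <chi, chi> = 1, so this representation is irreducible.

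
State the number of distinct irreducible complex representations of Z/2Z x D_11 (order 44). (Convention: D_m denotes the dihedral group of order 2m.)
14

Justification: The number of irreducible complex representations of a finite group equals its number of conjugacy classes. For a direct product, #classes(G x H) = #classes(G) * #classes(H). Z/2Z has 2 classes (abelian), D_11 has 7 classes, so 2 * 7 = 14, so Z/2Z x D_11 (order 44) has exactly 14 irreducible complex representations.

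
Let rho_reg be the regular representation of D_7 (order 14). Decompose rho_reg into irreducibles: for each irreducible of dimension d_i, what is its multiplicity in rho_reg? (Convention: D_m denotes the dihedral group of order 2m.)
Each irreducible V_i of dimension d_i appears with multiplicity d_i, i.e. rho_reg = (direct sum over all irreducibles V_i) d_i V_i. The irreducible dimensions for D_7 are 1, 1, 2, 2, 2: 2 irreducibles of dimension 1, each with multiplicity 1; 3 irreducibles of dimension 2, each with multiplicity 2. Total dimension 2*1*1 + 3*2*2 = 14 = |G|.

General theorem: in the regular representation of a finite group G, each irreducible appears with multiplicity equal to its dimension. Check: dim(rho_reg) = sum d_i^2 = 1 + 1 + 4 + 4 + 4 = 14 = |G|.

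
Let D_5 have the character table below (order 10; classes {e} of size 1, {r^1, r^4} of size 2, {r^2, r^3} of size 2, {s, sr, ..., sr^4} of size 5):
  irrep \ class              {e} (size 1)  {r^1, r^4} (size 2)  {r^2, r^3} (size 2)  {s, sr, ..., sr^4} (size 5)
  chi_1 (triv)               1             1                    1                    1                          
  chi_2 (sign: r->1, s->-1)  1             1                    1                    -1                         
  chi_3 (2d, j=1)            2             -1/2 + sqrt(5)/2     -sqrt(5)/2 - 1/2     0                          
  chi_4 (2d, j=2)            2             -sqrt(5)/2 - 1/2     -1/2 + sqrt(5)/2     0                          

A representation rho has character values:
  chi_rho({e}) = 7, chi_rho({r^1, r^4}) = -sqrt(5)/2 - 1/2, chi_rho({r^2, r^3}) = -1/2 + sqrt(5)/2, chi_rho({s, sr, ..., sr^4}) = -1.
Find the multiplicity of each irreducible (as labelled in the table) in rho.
Multiplicities: chi_1: 0, chi_2: 1, chi_3: 1, chi_4: 2.

Working: Use <chi_rho, chi> = (1/|G|) sum_C |C| * chi_rho(C) * conj(chi(C)) with |G| = 10 for each irreducible chi in the table:
  <chi_rho, chi_1> = (1/10)[1*(7)*conj(1) + 2*(-sqrt(5)/2 - 1/2)*conj(1) + 2*(-1/2 + sqrt(5)/2)*conj(1) + 5*(-1)*conj(1)]
      = (1/10)[(7) + (-sqrt(5) - 1) + (-1 + sqrt(5)) + (-5)] = 0/10 = 0
  <chi_rho, chi_2> = (1/10)[1*(7)*conj(1) + 2*(-sqrt(5)/2 - 1/2)*conj(1) + 2*(-1/2 + sqrt(5)/2)*conj(1) + 5*(-1)*conj(-1)]
      = (1/10)[(7) + (-sqrt(5) - 1) + (-1 + sqrt(5)) + (5)] = 10/10 = 1
  <chi_rho, chi_3> = (1/10)[1*(7)*conj(2) + 2*(-sqrt(5)/2 - 1/2)*conj(-1/2 + sqrt(5)/2) + 2*(-1/2 + sqrt(5)/2)*conj(-sqrt(5)/2 - 1/2) + 5*(-1)*conj(0)]
      = (1/10)[(14) + (-2) + (-2) + (0)] = 10/10 = 1
  <chi_rho, chi_4> = (1/10)[1*(7)*conj(2) + 2*(-sqrt(5)/2 - 1/2)*conj(-sqrt(5)/2 - 1/2) + 2*(-1/2 + sqrt(5)/2)*conj(-1/2 + sqrt(5)/2) + 5*(-1)*conj(0)]
      = (1/10)[(14) + (sqrt(5) + 3) + (3 - sqrt(5)) + (0)] = 20/10 = 2
Dimension check: dim(rho) = sum (mult * dim) = 0*1 + 1*1 + 1*2 + 2*2 = 7 = chi_rho(e) = 7.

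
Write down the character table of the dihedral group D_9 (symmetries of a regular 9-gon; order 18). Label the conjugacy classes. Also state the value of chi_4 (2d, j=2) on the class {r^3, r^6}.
Conjugacy classes: {e} of size 1, {r^1, r^8} of size 2, {r^2, r^7} of size 2, {r^3, r^6} of size 2, {r^4, r^5} of size 2, {s, sr, ..., sr^8} of size 9.
Character table:
  irrep \ class              {e} (size 1)  {r^1, r^8} (size 2)  {r^2, r^7} (size 2)  {r^3, r^6} (size 2)  {r^4, r^5} (size 2)  {s, sr, ..., sr^8} (size 9)
  chi_1 (triv)               1             1                    1                    1                    1                    1                          
  chi_2 (sign: r->1, s->-1)  1             1                    1                    1                    1                    -1                         
  chi_3 (2d, j=1)            2             2*cos(2*pi/9)        2*cos(4*pi/9)        -1                   -2*cos(pi/9)         0                          
  chi_4 (2d, j=2)            2             2*cos(4*pi/9)        -2*cos(pi/9)         -1                   2*cos(2*pi/9)        0                          
  chi_5 (2d, j=3)            2             -1                   -1                   2                    -1                   0                          
  chi_6 (2d, j=4)            2             -2*cos(pi/9)         2*cos(2*pi/9)        -1                   2*cos(4*pi/9)        0                          

Spot check: chi_4 (2d, j=2) on {r^3, r^6} = -1.

Explanation: D_9 has order 2*9 = 18 with 6 conjugacy classes, hence 6 irreducibles. Sum of squared dims 1 + 1 + 4 + 4 + 4 + 4 = 18 = |G|. Linear characters come from the abelianisation; the 2-dimensional irreps have character r^k -> 2*cos(2*pi*j*k/9), reflections -> 0.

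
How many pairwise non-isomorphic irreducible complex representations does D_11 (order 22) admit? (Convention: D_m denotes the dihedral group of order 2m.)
7

Working: The number of irreducible complex representations of a finite group equals its number of conjugacy classes. D_11 has 7 conjugacy classes ((n+3)/2 for n odd), so D_11 (order 22) has exactly 7 irreducible complex representations.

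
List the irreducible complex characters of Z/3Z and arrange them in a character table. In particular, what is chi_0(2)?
Character table of Z/3Z (irreps indexed chi_0,...,chi_2 with chi_k(m) = zeta_3^(k*m), zeta_3 = exp(2*pi*i/3)):
  irrep \ class  {0} (size 1)  {1} (size 1)    {2} (size 1)  
  chi_0          1             1               1             
  chi_1          1             exp(2*I*pi/3)   exp(-2*I*pi/3)
  chi_2          1             exp(-2*I*pi/3)  exp(2*I*pi/3) 

Spot check: chi_0(2) = zeta_3^(0*2) = zeta_3^0 = 1.

Proof sketch: Z/3Z is abelian, so all 3 irreducible complex representations are 1-dimensional. They are given by chi_k(m) = zeta_3^(k*m) for k = 0,...,2. Row orthogonality: sum_m chi_k(m) conj(chi_l(m)) = 3 * [k = l].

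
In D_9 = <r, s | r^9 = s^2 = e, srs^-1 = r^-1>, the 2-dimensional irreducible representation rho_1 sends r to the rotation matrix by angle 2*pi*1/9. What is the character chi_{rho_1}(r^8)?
chi_{rho_1}(r^8) = 2*cos(2*pi*1*8/9) = 2*cos(2*pi/9)

Why: rho_1(r^8) is rotation by angle 2*pi*1*8/9, whose trace is 2*cos(2*pi*1*8/9) = 2*cos(2*pi/9).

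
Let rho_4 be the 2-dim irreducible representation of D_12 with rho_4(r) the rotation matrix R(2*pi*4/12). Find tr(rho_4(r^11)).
chi_{rho_4}(r^11) = 2*cos(2*pi*4*11/12) = -1

Justification: rho_4(r^11) is rotation by angle 2*pi*4*11/12, whose trace is 2*cos(2*pi*4*11/12) = -1.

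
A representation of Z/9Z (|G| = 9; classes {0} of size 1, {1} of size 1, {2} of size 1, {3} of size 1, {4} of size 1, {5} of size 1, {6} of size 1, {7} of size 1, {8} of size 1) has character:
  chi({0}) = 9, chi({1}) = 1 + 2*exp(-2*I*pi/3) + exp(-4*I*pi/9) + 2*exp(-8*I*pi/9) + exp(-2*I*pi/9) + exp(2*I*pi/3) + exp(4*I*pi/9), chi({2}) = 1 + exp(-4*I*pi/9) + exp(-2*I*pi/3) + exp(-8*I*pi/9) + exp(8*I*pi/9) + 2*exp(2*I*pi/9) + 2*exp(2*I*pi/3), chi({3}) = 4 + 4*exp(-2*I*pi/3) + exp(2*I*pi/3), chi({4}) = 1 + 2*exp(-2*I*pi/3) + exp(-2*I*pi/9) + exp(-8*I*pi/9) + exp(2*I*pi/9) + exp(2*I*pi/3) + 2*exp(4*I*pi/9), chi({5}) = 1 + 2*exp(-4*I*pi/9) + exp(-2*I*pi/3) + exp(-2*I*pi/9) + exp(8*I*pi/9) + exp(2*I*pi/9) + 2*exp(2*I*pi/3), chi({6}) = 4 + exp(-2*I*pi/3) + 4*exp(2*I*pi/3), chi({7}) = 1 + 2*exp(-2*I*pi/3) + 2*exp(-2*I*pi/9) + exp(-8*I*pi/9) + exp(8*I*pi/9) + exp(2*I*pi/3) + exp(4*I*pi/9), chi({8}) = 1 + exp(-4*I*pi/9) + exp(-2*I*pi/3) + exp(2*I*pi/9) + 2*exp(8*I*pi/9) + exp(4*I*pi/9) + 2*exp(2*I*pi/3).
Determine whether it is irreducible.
Not irreducible (reducible): <chi, chi> = 13 > 1.

Explanation: <chi, chi> = (1/|G|) sum_C |C| * |chi(C)|^2 = (1/9)[1*|9|^2 + 1*|1 + 2*exp(-2*I*pi/3) + exp(-4*I*pi/9) + 2*exp(-8*I*pi/9) + exp(-2*I*pi/9) + exp(2*I*pi/3) + exp(4*I*pi/9)|^2 + 1*|1 + exp(-4*I*pi/9) + exp(-2*I*pi/3) + exp(-8*I*pi/9) + exp(8*I*pi/9) + 2*exp(2*I*pi/9) + 2*exp(2*I*pi/3)|^2 + 1*|4 + 4*exp(-2*I*pi/3) + exp(2*I*pi/3)|^2 + 1*|1 + 2*exp(-2*I*pi/3) + exp(-2*I*pi/9) + exp(-8*I*pi/9) + exp(2*I*pi/9) + exp(2*I*pi/3) + 2*exp(4*I*pi/9)|^2 + 1*|1 + 2*exp(-4*I*pi/9) + exp(-2*I*pi/3) + exp(-2*I*pi/9) + exp(8*I*pi/9) + exp(2*I*pi/9) + 2*exp(2*I*pi/3)|^2 + 1*|4 + exp(-2*I*pi/3) + 4*exp(2*I*pi/3)|^2 + 1*|1 + 2*exp(-2*I*pi/3) + 2*exp(-2*I*pi/9) + exp(-8*I*pi/9) + exp(8*I*pi/9) + exp(2*I*pi/3) + exp(4*I*pi/9)|^2 + 1*|1 + exp(-4*I*pi/9) + exp(-2*I*pi/3) + exp(2*I*pi/9) + 2*exp(8*I*pi/9) + exp(4*I*pi/9) + 2*exp(2*I*pi/3)|^2]
  = (1/9)[(81) + (13 + 10*exp(-2*I*pi/3) + 8*exp(-4*I*pi/9) + 9*exp(-2*I*pi/9) + 7*exp(-8*I*pi/9) + 7*exp(8*I*pi/9) + 9*exp(2*I*pi/9) + 8*exp(4*I*pi/9) + 10*exp(2*I*pi/3)) + (13 + 9*exp(-4*I*pi/9) + 10*exp(-2*I*pi/3) + 7*exp(-2*I*pi/9) + 8*exp(-8*I*pi/9) + 8*exp(8*I*pi/9) + 7*exp(2*I*pi/9) + 10*exp(2*I*pi/3) + 9*exp(4*I*pi/9)) + (9) + (13 + 10*exp(-2*I*pi/3) + 7*exp(-4*I*pi/9) + 8*exp(-2*I*pi/9) + 9*exp(-8*I*pi/9) + 9*exp(8*I*pi/9) + 8*exp(2*I*pi/9) + 7*exp(4*I*pi/9) + 10*exp(2*I*pi/3)) + (13 + 10*exp(-2*I*pi/3) + 7*exp(-4*I*pi/9) + 8*exp(-2*I*pi/9) + 9*exp(-8*I*pi/9) + 9*exp(8*I*pi/9) + 8*exp(2*I*pi/9) + 7*exp(4*I*pi/9) + 10*exp(2*I*pi/3)) + (9) + (13 + 9*exp(-4*I*pi/9) + 10*exp(-2*I*pi/3) + 7*exp(-2*I*pi/9) + 8*exp(-8*I*pi/9) + 8*exp(8*I*pi/9) + 7*exp(2*I*pi/9) + 10*exp(2*I*pi/3) + 9*exp(4*I*pi/9)) + (13 + 10*exp(-2*I*pi/3) + 8*exp(-4*I*pi/9) + 9*exp(-2*I*pi/9) + 7*exp(-8*I*pi/9) + 7*exp(8*I*pi/9) + 9*exp(2*I*pi/9) + 8*exp(4*I*pi/9) + 10*exp(2*I*pi/3))] = 117/9 = 13.
(Exp terms are combined using exp(i*s)*conj(exp(i*t)) = exp(i*(s-t)), and sums of them are collapsed using the identity that for every m > 1 the m distinct m-th roots of unity sum to 0, e.g. 1 + exp(2*I*pi/3) + exp(-2*I*pi/3) = 0.)
A character is irreducible iff <chi, chi> = 1, so this representation is reducible.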